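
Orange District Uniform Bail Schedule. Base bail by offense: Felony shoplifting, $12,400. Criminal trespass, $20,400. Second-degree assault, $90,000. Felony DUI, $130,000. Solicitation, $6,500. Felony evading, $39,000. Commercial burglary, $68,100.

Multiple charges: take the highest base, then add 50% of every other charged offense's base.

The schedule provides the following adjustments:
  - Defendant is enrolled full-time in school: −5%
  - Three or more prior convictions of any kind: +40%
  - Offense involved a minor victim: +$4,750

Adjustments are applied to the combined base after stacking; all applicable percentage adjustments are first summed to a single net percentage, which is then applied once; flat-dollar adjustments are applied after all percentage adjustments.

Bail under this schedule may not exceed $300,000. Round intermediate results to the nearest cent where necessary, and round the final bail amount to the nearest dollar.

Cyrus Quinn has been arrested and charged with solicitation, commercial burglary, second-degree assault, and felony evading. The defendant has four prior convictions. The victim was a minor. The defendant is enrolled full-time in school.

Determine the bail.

Base amounts from the schedule: solicitation $6,500; commercial burglary $68,100; second-degree assault $90,000; felony evading $39,000.
Stacking rule: highest base plus 50% of each additional charge. Highest is second-degree assault at $90,000. Additional: $6,500 × 50% = $3,250; $68,100 × 50% = $34,050; $39,000 × 50% = $19,500. Combined base = $90,000 + $56,800 = $146,800.
Net percentage adjustment: −5% +40% = +35%. $146,800 × 1.35 = $198,180.
Offense involved a minor victim (+$4,750 flat): $198,180 + $4,750 = $202,930.
$202,930 is within the $300,000 maximum.

$202,930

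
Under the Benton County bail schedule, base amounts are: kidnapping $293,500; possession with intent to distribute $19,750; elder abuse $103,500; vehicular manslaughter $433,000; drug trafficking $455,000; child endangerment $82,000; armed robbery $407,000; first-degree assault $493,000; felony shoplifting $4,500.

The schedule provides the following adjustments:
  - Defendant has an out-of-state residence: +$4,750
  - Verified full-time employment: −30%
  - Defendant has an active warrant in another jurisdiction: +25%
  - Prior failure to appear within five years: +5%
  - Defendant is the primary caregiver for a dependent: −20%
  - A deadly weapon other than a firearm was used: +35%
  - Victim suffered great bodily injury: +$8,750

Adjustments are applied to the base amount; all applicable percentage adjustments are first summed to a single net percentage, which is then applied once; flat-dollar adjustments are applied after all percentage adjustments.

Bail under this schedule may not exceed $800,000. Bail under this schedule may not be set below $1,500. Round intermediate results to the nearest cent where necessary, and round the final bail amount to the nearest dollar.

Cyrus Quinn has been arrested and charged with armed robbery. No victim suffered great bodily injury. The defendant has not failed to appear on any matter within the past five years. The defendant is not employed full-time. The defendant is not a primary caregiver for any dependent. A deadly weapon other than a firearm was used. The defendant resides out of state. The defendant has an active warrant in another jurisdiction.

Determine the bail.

$655,950

Base amounts from the schedule: armed robbery $407,000.
Single charge. Combined base = $407,000.
Net percentage adjustment: +25% +35% = +60%. $407,000 × 1.6 = $651,200.
Defendant has an out-of-state residence (+$4,750 flat): $651,200 + $4,750 = $655,950.
$655,950 is within the $800,000 maximum.
$655,950 is at or above the $1,500 minimum.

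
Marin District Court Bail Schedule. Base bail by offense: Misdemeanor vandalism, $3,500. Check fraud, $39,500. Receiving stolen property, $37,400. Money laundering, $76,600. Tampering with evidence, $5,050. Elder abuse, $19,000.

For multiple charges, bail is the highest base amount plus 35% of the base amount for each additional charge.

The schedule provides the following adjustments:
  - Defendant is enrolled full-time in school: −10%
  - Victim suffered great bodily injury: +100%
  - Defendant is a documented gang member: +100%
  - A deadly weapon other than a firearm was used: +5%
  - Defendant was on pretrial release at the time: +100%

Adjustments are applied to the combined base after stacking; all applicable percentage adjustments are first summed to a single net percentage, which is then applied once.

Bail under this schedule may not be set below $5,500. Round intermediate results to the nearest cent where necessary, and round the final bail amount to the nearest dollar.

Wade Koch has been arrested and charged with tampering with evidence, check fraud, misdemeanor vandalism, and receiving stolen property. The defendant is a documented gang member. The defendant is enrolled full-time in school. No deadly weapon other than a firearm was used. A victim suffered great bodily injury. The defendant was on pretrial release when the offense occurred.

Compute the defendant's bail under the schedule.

$216,772

Base amounts from the schedule: tampering with evidence $5,050; check fraud $39,500; misdemeanor vandalism $3,500; receiving stolen property $37,400.
Stacking rule: highest base plus 35% of each additional charge. Highest is check fraud at $39,500. Additional: $5,050 × 35% = $1,767.50; $3,500 × 35% = $1,225; $37,400 × 35% = $13,090. Combined base = $39,500 + $16,082.50 = $55,582.50.
Net percentage adjustment: −10% +100% +100% +100% = +290%. $55,582.50 × 3.9 = $216,771.75.
$216,771.75 is at or above the $5,500 minimum.
Rounded to the nearest dollar: $216,772.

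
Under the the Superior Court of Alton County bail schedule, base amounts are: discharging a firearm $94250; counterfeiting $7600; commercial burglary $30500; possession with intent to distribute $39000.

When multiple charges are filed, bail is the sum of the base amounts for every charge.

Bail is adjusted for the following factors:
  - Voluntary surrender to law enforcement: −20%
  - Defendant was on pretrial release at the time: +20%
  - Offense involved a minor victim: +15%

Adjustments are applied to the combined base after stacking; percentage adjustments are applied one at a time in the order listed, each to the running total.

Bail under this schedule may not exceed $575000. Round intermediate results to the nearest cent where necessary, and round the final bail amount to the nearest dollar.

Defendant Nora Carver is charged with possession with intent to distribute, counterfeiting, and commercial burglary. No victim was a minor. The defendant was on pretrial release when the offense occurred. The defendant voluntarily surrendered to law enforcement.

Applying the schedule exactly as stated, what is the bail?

$74016

Base amounts from the schedule: possession with intent to distribute $39000; counterfeiting $7600; commercial burglary $30500.
Stacking rule: sum of all bases. $39000 + $7600 + $30500 = $77100.
Voluntary surrender to law enforcement (−20%): $77100 × 0.8 = $61680.
Defendant was on pretrial release at the time (+20%): $61680 × 1.2 = $74016.
$74016 is within the $575000 maximum.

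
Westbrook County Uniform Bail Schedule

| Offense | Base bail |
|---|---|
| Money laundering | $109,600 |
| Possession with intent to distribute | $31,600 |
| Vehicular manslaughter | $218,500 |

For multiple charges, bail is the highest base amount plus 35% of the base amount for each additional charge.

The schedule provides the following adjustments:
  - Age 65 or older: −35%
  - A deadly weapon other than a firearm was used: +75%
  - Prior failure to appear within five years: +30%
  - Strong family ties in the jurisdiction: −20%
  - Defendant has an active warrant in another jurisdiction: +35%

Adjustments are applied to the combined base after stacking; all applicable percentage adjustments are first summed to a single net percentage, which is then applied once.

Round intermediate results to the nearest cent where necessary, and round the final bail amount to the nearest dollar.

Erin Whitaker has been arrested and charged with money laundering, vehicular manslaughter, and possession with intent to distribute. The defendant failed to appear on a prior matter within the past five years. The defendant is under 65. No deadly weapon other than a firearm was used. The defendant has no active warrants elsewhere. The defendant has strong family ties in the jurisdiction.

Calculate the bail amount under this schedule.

Base amounts from the schedule: money laundering $109,600; vehicular manslaughter $218,500; possession with intent to distribute $31,600.
Stacking rule: highest base plus 35% of each additional charge. Highest is vehicular manslaughter at $218,500. Additional: $109,600 × 35% = $38,360; $31,600 × 35% = $11,060. Combined base = $218,500 + $49,420 = $267,920.
Net percentage adjustment: +30% −20% = +10%. $267,920 × 1.1 = $294,712.

$294,712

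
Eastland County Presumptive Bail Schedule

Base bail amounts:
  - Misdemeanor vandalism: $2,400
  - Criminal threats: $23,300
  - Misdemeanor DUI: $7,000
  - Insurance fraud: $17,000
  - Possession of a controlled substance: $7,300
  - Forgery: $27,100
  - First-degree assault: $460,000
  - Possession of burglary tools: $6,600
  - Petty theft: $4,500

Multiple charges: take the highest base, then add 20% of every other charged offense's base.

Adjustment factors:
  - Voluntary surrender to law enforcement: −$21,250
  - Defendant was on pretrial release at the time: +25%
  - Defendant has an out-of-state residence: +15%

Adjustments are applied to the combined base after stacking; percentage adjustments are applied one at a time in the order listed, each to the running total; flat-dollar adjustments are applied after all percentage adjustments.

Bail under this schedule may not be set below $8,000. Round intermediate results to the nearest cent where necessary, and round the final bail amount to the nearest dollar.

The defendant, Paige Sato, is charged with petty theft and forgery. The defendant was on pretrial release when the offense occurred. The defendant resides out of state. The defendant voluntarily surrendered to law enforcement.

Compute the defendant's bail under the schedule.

$19,000

Base amounts from the schedule: petty theft $4,500; forgery $27,100.
Stacking rule: highest base plus 20% of each additional charge. Highest is forgery at $27,100. Additional: $4,500 × 20% = $900. Combined base = $27,100 + $900 = $28,000.
Defendant was on pretrial release at the time (+25%): $28,000 × 1.25 = $35,000.
Defendant has an out-of-state residence (+15%): $35,000 × 1.15 = $40,250.
Voluntary surrender to law enforcement (−$21,250 flat): $40,250 − $21,250 = $19,000.
$19,000 is at or above the $8,000 minimum.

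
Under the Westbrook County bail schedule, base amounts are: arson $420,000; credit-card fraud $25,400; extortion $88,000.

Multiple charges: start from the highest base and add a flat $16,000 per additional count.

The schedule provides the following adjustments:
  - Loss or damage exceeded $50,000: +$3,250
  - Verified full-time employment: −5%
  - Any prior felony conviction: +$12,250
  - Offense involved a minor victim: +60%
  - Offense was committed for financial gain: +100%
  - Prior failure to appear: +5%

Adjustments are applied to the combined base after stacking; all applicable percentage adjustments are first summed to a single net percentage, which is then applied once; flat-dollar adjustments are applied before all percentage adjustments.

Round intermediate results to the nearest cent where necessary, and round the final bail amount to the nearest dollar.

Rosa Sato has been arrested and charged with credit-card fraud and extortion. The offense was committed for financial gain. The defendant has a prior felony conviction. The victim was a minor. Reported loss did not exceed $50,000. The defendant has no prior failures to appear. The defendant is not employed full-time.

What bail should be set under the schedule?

Base amounts from the schedule: credit-card fraud $25,400; extortion $88,000.
Stacking rule: highest base plus $16,000 per additional charge. Highest is extortion at $88,000; 1 additional charge → +$16,000. Combined base = $104,000.
Any prior felony conviction (+$12,250 flat): $104,000 + $12,250 = $116,250.
Net percentage adjustment: +60% +100% = +160%. $116,250 × 2.6 = $302,250.

$302,250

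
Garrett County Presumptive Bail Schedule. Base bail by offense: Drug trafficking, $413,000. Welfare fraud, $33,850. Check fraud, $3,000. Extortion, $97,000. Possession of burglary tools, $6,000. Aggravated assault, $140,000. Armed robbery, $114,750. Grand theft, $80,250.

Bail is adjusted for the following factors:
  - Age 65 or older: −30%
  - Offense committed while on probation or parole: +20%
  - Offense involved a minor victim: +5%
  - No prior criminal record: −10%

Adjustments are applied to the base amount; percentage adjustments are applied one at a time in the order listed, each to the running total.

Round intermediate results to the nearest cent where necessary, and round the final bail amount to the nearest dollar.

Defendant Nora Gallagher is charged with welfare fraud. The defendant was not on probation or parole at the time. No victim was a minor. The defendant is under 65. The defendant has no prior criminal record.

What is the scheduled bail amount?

Base amounts from the schedule: welfare fraud $33,850.
Single charge. Combined base = $33,850.
No prior criminal record (−10%): $33,850 × 0.9 = $30,465.

$30,465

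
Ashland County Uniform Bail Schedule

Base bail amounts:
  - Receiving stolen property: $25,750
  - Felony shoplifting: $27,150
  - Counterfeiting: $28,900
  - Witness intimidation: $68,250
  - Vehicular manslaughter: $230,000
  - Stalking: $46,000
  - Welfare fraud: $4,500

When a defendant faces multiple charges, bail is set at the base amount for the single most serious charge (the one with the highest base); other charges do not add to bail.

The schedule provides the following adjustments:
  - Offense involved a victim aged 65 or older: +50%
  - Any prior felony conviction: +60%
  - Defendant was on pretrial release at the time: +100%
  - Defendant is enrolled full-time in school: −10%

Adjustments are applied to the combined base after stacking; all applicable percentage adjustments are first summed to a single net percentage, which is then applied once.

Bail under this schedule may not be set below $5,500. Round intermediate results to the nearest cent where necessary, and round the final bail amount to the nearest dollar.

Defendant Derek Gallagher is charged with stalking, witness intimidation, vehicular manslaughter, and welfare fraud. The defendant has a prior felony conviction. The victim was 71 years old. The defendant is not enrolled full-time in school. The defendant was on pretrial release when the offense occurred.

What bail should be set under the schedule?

Base amounts from the schedule: stalking $46,000; witness intimidation $68,250; vehicular manslaughter $230,000; welfare fraud $4,500.
Stacking rule: use the highest base only. Highest is vehicular manslaughter at $230,000. Combined base = $230,000.
Net percentage adjustment: +50% +60% +100% = +210%. $230,000 × 3.1 = $713,000.
$713,000 is at or above the $5,500 minimum.

$713,000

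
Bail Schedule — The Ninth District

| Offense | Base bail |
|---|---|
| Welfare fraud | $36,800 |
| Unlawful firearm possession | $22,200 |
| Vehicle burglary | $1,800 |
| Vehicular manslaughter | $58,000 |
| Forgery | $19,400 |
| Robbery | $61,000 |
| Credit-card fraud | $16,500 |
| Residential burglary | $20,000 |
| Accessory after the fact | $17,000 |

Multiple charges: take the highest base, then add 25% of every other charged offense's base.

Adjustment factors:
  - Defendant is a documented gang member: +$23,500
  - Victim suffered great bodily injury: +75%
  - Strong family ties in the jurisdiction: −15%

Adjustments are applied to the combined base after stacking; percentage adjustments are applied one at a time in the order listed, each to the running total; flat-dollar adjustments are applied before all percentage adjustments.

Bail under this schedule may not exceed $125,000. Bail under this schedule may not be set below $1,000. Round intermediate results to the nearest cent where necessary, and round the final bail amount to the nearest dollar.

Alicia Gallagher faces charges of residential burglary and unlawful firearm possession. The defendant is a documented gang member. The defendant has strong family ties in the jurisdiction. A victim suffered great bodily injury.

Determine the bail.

$75,416

Base amounts from the schedule: residential burglary $20,000; unlawful firearm possession $22,200.
Stacking rule: highest base plus 25% of each additional charge. Highest is unlawful firearm possession at $22,200. Additional: $20,000 × 25% = $5,000. Combined base = $22,200 + $5,000 = $27,200.
Defendant is a documented gang member (+$23,500 flat): $27,200 + $23,500 = $50,700.
Victim suffered great bodily injury (+75%): $50,700 × 1.75 = $88,725.
Strong family ties in the jurisdiction (−15%): $88,725 × 0.85 = $75,416.25.
$75,416.25 is within the $125,000 maximum.
$75,416.25 is at or above the $1,000 minimum.
Rounded to the nearest dollar: $75,416.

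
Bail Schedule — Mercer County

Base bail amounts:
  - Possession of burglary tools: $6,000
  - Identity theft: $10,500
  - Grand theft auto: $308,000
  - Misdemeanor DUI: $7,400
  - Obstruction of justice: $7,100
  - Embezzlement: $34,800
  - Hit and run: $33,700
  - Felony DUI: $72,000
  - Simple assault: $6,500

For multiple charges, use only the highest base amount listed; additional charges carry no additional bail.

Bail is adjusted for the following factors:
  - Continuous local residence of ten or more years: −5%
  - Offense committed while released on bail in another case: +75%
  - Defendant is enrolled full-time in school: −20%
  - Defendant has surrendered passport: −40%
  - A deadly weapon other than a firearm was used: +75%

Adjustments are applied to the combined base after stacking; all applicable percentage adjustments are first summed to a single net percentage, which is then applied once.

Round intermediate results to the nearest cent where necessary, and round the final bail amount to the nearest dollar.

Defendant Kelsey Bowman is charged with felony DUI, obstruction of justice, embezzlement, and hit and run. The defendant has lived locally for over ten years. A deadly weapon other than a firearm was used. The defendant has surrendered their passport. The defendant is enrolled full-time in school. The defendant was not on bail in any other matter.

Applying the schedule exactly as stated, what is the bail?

$79,200

Base amounts from the schedule: felony DUI $72,000; obstruction of justice $7,100; embezzlement $34,800; hit and run $33,700.
Stacking rule: use the highest base only. Highest is felony DUI at $72,000. Combined base = $72,000.
Net percentage adjustment: −5% −20% −40% +75% = +10%. $72,000 × 1.1 = $79,200.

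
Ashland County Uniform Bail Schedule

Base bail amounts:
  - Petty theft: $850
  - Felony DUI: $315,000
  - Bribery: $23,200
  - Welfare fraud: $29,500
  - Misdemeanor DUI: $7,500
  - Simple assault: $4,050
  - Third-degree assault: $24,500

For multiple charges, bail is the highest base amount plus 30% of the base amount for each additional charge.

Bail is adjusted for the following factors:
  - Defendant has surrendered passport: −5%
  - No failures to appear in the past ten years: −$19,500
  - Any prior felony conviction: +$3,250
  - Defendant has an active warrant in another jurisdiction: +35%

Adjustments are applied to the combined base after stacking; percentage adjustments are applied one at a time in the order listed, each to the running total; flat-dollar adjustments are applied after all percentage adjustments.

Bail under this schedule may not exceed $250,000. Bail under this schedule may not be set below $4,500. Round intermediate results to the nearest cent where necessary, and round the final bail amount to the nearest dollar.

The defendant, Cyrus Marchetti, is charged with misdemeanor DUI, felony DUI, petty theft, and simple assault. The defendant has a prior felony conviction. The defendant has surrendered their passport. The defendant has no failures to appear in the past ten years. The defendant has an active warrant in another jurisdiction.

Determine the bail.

$250,000

Base amounts from the schedule: misdemeanor DUI $7,500; felony DUI $315,000; petty theft $850; simple assault $4,050.
Stacking rule: highest base plus 30% of each additional charge. Highest is felony DUI at $315,000. Additional: $7,500 × 30% = $2,250; $850 × 30% = $255; $4,050 × 30% = $1,215. Combined base = $315,000 + $3,720 = $318,720.
Defendant has surrendered passport (−5%): $318,720 × 0.95 = $302,784.
Defendant has an active warrant in another jurisdiction (+35%): $302,784 × 1.35 = $408,758.40.
No failures to appear in the past ten years (−$19,500 flat): $408,758.40 − $19,500 = $389,258.40.
Any prior felony conviction (+$3,250 flat): $389,258.40 + $3,250 = $392,508.40.
Result $392,508.40 exceeds the maximum of $250,000; bail is capped at $250,000.
$250,000 is at or above the $4,500 minimum.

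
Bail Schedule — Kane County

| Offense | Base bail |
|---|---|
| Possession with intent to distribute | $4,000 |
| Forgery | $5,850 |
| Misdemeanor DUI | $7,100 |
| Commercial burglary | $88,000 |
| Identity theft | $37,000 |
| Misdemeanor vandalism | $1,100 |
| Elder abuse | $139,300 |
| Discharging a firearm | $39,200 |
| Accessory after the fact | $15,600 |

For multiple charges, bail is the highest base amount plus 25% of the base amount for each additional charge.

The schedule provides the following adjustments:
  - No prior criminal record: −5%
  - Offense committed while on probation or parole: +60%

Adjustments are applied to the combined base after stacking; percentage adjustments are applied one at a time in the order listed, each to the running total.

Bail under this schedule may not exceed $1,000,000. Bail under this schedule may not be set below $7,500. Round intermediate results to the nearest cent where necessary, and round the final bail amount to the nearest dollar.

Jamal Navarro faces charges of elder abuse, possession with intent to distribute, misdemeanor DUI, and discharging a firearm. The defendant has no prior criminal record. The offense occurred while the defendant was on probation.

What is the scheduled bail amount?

$230,850

Base amounts from the schedule: elder abuse $139,300; possession with intent to distribute $4,000; misdemeanor DUI $7,100; discharging a firearm $39,200.
Stacking rule: highest base plus 25% of each additional charge. Highest is elder abuse at $139,300. Additional: $4,000 × 25% = $1,000; $7,100 × 25% = $1,775; $39,200 × 25% = $9,800. Combined base = $139,300 + $12,575 = $151,875.
No prior criminal record (−5%): $151,875 × 0.95 = $144,281.25.
Offense committed while on probation or parole (+60%): $144,281.25 × 1.6 = $230,850.
$230,850 is within the $1,000,000 maximum.
$230,850 is at or above the $7,500 minimum.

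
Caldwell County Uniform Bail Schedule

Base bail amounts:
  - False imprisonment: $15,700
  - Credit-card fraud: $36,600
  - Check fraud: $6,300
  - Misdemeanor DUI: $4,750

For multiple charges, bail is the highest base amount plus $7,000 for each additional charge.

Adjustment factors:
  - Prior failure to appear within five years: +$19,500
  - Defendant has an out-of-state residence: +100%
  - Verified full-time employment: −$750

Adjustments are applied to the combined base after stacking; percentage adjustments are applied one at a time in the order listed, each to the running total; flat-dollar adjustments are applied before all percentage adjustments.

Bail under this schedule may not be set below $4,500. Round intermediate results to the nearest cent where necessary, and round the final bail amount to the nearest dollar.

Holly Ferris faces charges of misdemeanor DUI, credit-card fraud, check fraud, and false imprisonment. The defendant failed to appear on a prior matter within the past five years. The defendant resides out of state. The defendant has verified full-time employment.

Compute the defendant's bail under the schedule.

Base amounts from the schedule: misdemeanor DUI $4,750; credit-card fraud $36,600; check fraud $6,300; false imprisonment $15,700.
Stacking rule: highest base plus $7,000 per additional charge. Highest is credit-card fraud at $36,600; 3 additional charges → +$21,000. Combined base = $57,600.
Prior failure to appear within five years (+$19,500 flat): $57,600 + $19,500 = $77,100.
Verified full-time employment (−$750 flat): $77,100 − $750 = $76,350.
Defendant has an out-of-state residence (+100%): $76,350 × 2 = $152,700.
$152,700 is at or above the $4,500 minimum.

$152,700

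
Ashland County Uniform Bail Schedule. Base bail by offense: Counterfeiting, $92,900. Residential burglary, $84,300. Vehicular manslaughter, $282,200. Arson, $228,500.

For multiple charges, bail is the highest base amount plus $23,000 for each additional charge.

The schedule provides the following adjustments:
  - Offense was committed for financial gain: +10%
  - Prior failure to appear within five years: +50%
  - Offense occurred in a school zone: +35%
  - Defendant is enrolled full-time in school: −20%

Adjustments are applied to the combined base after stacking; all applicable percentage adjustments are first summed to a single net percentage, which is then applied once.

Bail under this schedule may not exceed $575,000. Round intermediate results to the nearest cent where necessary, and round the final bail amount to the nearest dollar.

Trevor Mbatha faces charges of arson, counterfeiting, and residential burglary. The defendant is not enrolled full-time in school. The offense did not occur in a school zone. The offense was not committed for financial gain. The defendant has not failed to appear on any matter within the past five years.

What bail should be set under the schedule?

$274,500

Base amounts from the schedule: arson $228,500; counterfeiting $92,900; residential burglary $84,300.
Stacking rule: highest base plus $23,000 per additional charge. Highest is arson at $228,500; 2 additional charges → +$46,000. Combined base = $274,500.
No adjustment factors apply to this defendant.
$274,500 is within the $575,000 maximum.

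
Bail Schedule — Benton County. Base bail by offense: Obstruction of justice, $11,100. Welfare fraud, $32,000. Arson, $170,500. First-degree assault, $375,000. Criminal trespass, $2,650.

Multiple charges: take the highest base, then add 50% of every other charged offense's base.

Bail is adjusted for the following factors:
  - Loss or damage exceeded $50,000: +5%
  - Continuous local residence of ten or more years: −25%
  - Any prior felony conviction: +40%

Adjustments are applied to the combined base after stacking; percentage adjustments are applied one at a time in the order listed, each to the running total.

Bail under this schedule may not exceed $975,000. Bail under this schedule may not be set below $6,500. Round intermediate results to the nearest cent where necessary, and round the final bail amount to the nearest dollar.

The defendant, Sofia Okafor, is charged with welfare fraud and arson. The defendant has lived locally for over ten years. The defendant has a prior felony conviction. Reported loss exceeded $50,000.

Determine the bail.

$205,616

Base amounts from the schedule: welfare fraud $32,000; arson $170,500.
Stacking rule: highest base plus 50% of each additional charge. Highest is arson at $170,500. Additional: $32,000 × 50% = $16,000. Combined base = $170,500 + $16,000 = $186,500.
Loss or damage exceeded $50,000 (+5%): $186,500 × 1.05 = $195,825.
Continuous local residence of ten or more years (−25%): $195,825 × 0.75 = $146,868.75.
Any prior felony conviction (+40%): $146,868.75 × 1.4 = $205,616.25.
$205,616.25 is within the $975,000 maximum.
$205,616.25 is at or above the $6,500 minimum.
Rounded to the nearest dollar: $205,616.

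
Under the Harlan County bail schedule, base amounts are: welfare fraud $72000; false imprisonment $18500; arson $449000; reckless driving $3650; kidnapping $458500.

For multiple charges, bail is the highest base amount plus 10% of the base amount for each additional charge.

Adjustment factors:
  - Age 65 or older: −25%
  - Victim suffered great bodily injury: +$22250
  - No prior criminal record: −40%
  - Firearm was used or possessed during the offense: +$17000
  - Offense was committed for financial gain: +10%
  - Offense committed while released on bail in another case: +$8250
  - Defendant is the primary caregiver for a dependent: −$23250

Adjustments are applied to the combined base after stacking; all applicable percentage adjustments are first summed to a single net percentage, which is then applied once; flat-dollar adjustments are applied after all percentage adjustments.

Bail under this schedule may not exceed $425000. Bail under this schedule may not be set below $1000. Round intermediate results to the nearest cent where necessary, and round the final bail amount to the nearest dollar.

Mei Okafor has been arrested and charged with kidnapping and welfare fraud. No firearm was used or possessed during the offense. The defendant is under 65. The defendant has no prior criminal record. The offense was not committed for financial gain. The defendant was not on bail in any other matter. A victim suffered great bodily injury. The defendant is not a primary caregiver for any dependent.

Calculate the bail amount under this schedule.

$301670

Base amounts from the schedule: kidnapping $458500; welfare fraud $72000.
Stacking rule: highest base plus 10% of each additional charge. Highest is kidnapping at $458500. Additional: $72000 × 10% = $7200. Combined base = $458500 + $7200 = $465700.
No prior criminal record (−40%): $465700 × 0.6 = $279420.
Victim suffered great bodily injury (+$22250 flat): $279420 + $22250 = $301670.
$301670 is within the $425000 maximum.
$301670 is at or above the $1000 minimum.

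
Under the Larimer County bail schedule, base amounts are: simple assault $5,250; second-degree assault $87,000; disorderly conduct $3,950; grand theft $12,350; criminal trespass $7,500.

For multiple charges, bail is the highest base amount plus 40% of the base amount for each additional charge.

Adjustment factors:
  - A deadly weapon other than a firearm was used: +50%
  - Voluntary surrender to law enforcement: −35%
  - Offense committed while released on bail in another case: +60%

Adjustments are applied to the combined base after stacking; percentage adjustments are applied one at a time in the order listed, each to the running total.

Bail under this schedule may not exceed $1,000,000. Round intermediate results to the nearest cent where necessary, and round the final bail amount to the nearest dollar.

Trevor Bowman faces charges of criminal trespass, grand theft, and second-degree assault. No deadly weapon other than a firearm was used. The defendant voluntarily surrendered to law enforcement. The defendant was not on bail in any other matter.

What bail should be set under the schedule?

Base amounts from the schedule: criminal trespass $7,500; grand theft $12,350; second-degree assault $87,000.
Stacking rule: highest base plus 40% of each additional charge. Highest is second-degree assault at $87,000. Additional: $7,500 × 40% = $3,000; $12,350 × 40% = $4,940. Combined base = $87,000 + $7,940 = $94,940.
Voluntary surrender to law enforcement (−35%): $94,940 × 0.65 = $61,711.
$61,711 is within the $1,000,000 maximum.

$61,711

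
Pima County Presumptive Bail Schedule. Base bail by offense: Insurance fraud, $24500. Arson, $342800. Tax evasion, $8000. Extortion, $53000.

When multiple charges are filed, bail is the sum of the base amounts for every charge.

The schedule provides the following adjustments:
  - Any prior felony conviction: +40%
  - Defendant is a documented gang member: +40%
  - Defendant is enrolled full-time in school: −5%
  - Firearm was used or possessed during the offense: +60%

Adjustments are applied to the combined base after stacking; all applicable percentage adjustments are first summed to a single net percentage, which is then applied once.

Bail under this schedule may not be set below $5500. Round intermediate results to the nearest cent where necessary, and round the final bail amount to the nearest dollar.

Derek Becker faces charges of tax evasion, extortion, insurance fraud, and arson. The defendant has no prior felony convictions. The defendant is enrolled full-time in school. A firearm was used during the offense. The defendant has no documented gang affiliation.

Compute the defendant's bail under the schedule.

$663865

Base amounts from the schedule: tax evasion $8000; extortion $53000; insurance fraud $24500; arson $342800.
Stacking rule: sum of all bases. $8000 + $53000 + $24500 + $342800 = $428300.
Net percentage adjustment: −5% +60% = +55%. $428300 × 1.55 = $663865.
$663865 is at or above the $5500 minimum.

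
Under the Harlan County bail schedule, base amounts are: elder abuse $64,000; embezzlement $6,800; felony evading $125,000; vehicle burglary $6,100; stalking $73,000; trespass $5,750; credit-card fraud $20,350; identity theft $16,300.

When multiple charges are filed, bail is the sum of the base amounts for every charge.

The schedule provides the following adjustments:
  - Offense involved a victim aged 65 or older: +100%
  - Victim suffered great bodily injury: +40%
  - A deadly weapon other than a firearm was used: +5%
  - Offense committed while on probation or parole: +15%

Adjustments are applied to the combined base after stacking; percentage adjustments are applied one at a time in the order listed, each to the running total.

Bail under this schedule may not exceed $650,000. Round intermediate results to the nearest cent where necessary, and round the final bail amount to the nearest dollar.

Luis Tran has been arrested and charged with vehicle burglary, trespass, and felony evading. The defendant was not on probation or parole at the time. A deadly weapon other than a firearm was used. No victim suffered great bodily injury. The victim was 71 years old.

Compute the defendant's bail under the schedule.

$287,385

Base amounts from the schedule: vehicle burglary $6,100; trespass $5,750; felony evading $125,000.
Stacking rule: sum of all bases. $6,100 + $5,750 + $125,000 = $136,850.
Offense involved a victim aged 65 or older (+100%): $136,850 × 2 = $273,700.
A deadly weapon other than a firearm was used (+5%): $273,700 × 1.05 = $287,385.
$287,385 is within the $650,000 maximum.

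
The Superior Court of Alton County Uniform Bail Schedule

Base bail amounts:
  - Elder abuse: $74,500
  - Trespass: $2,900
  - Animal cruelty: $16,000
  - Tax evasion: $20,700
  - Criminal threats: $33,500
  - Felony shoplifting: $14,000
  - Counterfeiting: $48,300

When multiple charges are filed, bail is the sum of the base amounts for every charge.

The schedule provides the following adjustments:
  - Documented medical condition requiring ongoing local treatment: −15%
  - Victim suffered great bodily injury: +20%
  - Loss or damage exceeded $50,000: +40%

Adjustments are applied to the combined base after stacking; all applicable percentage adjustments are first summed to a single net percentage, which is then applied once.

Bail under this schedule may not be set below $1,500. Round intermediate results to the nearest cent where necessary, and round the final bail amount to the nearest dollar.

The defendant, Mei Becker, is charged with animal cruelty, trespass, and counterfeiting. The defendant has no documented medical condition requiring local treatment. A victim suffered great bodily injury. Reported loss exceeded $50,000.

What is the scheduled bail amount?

Base amounts from the schedule: animal cruelty $16,000; trespass $2,900; counterfeiting $48,300.
Stacking rule: sum of all bases. $16,000 + $2,900 + $48,300 = $67,200.
Net percentage adjustment: +20% +40% = +60%. $67,200 × 1.6 = $107,520.
$107,520 is at or above the $1,500 minimum.

$107,520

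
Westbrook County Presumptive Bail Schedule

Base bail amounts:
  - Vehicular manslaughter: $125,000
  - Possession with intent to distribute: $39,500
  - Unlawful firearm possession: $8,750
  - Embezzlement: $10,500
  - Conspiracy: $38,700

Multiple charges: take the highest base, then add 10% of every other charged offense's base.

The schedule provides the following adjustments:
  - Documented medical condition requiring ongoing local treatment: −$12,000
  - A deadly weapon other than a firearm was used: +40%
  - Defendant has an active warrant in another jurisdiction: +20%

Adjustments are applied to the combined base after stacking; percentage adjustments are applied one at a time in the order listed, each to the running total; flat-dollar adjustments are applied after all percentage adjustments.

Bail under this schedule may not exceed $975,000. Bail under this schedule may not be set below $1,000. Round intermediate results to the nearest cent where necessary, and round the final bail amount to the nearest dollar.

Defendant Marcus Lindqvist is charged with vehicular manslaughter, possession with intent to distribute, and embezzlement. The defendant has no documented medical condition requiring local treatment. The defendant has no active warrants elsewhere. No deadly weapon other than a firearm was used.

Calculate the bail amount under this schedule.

$130,000

Base amounts from the schedule: vehicular manslaughter $125,000; possession with intent to distribute $39,500; embezzlement $10,500.
Stacking rule: highest base plus 10% of each additional charge. Highest is vehicular manslaughter at $125,000. Additional: $39,500 × 10% = $3,950; $10,500 × 10% = $1,050. Combined base = $125,000 + $5,000 = $130,000.
No adjustment factors apply to this defendant.
$130,000 is within the $975,000 maximum.
$130,000 is at or above the $1,000 minimum.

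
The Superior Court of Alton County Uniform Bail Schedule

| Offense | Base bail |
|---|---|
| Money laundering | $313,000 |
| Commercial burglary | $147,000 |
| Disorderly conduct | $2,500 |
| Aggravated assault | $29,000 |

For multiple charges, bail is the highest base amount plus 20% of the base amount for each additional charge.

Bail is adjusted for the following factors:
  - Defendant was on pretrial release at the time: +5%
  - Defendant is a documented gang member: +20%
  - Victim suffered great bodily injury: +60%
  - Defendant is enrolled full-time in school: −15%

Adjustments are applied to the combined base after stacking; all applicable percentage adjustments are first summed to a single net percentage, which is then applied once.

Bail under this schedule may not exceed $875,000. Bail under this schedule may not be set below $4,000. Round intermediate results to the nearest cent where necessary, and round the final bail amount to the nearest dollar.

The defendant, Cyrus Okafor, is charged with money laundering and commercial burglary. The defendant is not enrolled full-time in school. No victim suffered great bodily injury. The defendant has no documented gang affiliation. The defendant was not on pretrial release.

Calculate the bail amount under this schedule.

$342,400

Base amounts from the schedule: money laundering $313,000; commercial burglary $147,000.
Stacking rule: highest base plus 20% of each additional charge. Highest is money laundering at $313,000. Additional: $147,000 × 20% = $29,400. Combined base = $313,000 + $29,400 = $342,400.
No adjustment factors apply to this defendant.
$342,400 is within the $875,000 maximum.
$342,400 is at or above the $4,000 minimum.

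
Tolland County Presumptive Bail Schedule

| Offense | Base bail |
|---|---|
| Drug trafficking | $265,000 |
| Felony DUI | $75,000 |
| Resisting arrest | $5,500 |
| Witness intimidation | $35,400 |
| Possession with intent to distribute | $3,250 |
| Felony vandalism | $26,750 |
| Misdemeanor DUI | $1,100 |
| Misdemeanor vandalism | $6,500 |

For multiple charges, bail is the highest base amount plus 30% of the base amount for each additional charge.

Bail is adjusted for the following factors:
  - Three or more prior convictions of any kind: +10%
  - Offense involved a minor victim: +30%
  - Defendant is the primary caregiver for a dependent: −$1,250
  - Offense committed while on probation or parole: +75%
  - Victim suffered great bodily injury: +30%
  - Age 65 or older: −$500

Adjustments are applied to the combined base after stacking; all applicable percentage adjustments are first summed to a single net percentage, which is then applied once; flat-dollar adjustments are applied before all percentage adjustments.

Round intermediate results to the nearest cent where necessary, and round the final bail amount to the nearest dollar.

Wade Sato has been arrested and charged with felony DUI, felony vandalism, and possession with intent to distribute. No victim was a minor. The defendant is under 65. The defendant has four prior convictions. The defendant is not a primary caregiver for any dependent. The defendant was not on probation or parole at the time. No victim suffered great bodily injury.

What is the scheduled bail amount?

$92,400

Base amounts from the schedule: felony DUI $75,000; felony vandalism $26,750; possession with intent to distribute $3,250.
Stacking rule: highest base plus 30% of each additional charge. Highest is felony DUI at $75,000. Additional: $26,750 × 30% = $8,025; $3,250 × 30% = $975. Combined base = $75,000 + $9,000 = $84,000.
Three or more prior convictions of any kind (+10%): $84,000 × 1.1 = $92,400.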